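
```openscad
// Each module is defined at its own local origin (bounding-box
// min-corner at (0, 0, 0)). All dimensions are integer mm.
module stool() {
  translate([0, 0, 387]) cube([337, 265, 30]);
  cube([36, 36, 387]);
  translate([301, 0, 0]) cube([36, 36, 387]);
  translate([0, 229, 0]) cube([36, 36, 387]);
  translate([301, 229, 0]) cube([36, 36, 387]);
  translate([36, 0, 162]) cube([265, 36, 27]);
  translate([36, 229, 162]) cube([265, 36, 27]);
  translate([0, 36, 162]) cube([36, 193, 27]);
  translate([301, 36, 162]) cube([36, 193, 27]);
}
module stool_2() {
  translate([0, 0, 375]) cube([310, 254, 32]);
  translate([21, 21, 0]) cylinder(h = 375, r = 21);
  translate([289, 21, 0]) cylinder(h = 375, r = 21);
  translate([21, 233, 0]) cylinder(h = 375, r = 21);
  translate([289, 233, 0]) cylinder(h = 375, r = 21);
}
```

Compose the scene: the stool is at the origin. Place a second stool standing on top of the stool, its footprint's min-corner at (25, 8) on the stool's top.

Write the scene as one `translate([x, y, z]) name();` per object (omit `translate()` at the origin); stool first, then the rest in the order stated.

stool();
translate([25, 8, 417]) stool_2();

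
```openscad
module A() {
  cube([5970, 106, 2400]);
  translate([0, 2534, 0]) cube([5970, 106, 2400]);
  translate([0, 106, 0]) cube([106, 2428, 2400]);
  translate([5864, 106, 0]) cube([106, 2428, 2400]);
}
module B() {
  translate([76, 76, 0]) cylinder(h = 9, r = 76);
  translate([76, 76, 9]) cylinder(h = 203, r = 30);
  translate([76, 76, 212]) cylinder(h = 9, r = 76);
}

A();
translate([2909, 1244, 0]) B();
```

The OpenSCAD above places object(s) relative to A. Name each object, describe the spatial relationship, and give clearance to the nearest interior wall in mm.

A is a house frame. B is a spool. The spool sits inside the house frame, centred. The clearance to the nearest interior wall is 1138 mm.

Clearances: x = 2803, y = 1138; minimum 1138 mm.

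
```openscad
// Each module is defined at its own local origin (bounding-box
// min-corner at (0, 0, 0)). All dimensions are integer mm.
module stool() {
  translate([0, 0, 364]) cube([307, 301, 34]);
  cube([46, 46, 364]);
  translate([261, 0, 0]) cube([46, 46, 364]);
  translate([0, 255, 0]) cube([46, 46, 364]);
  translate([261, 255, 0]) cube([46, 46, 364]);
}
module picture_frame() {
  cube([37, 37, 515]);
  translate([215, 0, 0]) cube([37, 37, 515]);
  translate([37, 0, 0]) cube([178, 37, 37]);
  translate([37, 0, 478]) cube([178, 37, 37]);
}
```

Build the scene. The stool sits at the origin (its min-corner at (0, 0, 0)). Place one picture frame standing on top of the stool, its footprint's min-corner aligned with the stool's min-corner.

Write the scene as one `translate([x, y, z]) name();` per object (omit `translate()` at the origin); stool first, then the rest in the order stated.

stool();
translate([0, 0, 398]) picture_frame();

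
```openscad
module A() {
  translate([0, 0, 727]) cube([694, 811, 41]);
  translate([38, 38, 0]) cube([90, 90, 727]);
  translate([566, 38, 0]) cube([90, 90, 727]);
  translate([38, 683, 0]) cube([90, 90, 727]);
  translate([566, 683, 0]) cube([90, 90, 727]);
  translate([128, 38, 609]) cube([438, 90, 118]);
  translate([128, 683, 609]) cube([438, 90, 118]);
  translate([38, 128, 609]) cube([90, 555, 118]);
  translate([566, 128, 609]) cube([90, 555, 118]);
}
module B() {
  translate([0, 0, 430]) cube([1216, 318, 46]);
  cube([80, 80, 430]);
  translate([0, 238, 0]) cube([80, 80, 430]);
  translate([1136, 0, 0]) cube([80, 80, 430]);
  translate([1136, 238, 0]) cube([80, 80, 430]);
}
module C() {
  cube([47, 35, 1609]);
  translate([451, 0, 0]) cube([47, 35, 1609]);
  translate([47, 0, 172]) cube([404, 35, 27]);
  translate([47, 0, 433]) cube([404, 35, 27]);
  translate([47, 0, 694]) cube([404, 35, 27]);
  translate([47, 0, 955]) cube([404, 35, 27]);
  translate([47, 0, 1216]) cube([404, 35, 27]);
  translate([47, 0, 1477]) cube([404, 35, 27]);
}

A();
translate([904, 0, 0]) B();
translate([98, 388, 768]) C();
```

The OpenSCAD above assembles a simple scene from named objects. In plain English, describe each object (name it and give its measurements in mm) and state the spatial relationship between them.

A is a table with a 694×811 mm rectangular top, 41 mm thick, top surface at z = 768 mm, supported by four 90×90 mm square legs, each inset 38 mm from the nearest pair of top edges, running from the floor. Four apron rails, 90 mm thick and 118 mm tall, run between adjacent legs with their top edges flush with the underside of the top and their outer faces flush with the legs' outer faces.

B is a bench: a 1216×318 mm seat slab, 46 mm thick, top at z = 476 mm, on four 80×80 mm square legs flush with the seat corners and standing on z = 0.

C is a wooden ladder with two side rails of 47×35 mm section and 1609 mm height, set 498 mm apart overall. Between them run 6 rectangular rungs (35 mm deep, 27 mm thick), front faces flush with the rails' −y face. The bottom of the first rung is 172 mm above the floor and each subsequent rung is 261 mm higher than the one below.

The bench is on the floor beside the table on its +x side. The ladder is on top of the table, centred.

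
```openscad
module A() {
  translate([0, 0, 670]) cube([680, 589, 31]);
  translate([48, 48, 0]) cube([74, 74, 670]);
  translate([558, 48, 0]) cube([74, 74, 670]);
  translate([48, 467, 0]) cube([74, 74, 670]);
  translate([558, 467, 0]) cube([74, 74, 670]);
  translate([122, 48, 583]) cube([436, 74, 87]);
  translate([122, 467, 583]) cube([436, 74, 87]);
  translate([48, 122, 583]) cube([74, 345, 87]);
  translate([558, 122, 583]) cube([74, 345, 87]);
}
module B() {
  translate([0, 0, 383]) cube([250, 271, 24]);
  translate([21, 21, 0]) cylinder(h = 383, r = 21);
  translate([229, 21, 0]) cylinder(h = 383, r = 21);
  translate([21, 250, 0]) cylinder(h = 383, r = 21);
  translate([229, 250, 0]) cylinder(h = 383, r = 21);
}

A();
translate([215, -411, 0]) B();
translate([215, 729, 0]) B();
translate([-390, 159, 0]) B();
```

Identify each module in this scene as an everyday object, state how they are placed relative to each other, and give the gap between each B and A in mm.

Each stool's nearest face is 140 mm from the table's bounding box.

A is a table. B is a stool. Three stools sit around the table at the −y, +y, −x sides. The gap between each stool and the table is 140 mm.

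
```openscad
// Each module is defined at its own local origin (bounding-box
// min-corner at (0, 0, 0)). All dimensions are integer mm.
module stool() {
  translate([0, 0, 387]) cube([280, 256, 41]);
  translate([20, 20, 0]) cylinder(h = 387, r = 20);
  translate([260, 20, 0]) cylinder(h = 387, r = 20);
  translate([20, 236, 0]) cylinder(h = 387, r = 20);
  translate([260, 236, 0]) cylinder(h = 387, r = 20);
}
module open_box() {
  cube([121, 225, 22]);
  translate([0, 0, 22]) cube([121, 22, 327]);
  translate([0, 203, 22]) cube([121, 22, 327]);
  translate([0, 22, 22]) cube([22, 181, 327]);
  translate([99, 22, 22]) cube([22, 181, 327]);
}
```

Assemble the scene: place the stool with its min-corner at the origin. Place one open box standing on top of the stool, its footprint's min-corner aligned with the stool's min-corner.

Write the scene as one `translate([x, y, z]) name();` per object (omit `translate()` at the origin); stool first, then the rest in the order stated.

stool();
translate([0, 0, 428]) open_box();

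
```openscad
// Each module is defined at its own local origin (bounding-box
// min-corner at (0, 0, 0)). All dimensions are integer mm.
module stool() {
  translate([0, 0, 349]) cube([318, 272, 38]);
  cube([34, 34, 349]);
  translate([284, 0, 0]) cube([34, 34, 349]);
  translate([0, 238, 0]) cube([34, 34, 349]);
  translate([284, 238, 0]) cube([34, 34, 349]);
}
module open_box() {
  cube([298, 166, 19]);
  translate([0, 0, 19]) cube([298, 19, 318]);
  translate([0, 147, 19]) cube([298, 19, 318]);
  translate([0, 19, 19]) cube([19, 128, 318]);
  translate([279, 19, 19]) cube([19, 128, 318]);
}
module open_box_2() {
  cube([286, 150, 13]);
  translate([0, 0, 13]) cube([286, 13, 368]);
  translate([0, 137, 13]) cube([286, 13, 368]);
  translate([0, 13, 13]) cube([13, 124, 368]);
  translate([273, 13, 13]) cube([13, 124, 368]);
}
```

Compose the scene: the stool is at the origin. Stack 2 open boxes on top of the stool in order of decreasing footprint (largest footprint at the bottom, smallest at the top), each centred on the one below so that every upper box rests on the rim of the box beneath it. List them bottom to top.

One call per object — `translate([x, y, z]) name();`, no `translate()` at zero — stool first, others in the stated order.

stool();
translate([10, 53, 387]) open_box();
translate([16, 61, 724]) open_box_2();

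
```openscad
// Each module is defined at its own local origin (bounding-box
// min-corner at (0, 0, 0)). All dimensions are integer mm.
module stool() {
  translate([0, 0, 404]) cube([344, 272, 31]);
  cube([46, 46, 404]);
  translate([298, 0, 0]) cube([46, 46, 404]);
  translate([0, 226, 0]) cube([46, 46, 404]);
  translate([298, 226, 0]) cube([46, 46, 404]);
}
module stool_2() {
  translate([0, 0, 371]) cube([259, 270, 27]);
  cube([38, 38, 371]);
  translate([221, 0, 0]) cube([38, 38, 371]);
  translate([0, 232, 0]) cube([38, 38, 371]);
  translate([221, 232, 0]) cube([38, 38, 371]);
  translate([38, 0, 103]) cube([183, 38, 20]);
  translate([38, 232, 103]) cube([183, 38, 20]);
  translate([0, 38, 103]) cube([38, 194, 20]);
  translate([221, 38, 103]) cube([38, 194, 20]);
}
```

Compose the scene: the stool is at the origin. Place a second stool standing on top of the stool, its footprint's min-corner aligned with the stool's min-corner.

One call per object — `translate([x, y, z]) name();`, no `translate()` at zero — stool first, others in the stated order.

stool();
translate([0, 0, 435]) stool_2();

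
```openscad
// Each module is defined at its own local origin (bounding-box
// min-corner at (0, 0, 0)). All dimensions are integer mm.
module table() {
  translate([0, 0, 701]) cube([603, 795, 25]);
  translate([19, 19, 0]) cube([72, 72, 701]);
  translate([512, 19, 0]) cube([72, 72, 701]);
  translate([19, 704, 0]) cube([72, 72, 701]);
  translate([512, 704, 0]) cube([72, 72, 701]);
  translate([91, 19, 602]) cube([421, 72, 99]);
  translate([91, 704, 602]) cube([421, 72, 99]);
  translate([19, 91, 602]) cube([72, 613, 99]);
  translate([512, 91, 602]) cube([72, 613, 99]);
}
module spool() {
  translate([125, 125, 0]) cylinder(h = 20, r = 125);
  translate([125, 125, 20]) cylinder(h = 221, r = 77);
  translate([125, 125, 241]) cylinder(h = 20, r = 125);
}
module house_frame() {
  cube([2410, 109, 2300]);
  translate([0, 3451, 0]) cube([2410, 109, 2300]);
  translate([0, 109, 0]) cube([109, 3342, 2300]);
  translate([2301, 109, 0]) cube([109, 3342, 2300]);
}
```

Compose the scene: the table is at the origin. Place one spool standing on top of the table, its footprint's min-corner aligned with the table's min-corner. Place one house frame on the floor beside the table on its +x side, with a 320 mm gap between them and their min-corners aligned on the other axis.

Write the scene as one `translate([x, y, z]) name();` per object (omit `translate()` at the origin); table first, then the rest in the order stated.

table();
translate([0, 0, 726]) spool();
translate([923, 0, 0]) house_frame();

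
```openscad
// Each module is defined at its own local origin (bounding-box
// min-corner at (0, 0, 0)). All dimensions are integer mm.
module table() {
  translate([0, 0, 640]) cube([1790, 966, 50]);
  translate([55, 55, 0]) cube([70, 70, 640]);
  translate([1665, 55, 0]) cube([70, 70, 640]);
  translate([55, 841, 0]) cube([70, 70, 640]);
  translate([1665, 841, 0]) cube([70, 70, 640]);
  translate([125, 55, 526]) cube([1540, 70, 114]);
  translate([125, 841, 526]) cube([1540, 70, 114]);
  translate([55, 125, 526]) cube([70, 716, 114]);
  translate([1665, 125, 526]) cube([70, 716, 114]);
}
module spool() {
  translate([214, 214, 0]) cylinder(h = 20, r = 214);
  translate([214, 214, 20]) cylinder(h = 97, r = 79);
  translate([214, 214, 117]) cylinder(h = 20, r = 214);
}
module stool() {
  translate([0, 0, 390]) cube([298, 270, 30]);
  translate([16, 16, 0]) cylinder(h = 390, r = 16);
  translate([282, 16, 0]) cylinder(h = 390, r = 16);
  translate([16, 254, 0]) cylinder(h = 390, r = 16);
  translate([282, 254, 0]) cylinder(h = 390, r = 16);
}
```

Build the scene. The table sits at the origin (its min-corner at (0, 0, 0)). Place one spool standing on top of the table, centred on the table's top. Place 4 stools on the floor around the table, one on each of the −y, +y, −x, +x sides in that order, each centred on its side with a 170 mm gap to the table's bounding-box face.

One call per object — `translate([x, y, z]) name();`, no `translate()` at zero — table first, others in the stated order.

table();
translate([681, 269, 690]) spool();
translate([746, -440, 0]) stool();
translate([746, 1136, 0]) stool();
translate([-468, 348, 0]) stool();
translate([1960, 348, 0]) stool();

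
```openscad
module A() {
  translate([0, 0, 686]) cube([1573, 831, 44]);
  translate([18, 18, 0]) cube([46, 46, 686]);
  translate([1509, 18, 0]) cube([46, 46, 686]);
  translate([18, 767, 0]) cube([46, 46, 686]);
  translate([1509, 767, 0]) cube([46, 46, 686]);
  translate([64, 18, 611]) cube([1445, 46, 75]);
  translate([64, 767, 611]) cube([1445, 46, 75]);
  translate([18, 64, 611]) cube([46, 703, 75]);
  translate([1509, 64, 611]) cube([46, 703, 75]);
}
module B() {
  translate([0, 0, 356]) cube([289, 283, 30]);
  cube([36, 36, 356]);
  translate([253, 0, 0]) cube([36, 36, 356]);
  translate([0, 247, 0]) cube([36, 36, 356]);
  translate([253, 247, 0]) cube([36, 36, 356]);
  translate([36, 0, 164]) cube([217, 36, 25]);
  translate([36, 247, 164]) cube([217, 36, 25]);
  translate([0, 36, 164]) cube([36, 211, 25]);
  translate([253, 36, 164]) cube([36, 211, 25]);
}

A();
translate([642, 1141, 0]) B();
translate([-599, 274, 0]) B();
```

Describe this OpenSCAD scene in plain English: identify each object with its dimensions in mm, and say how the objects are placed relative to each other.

A is a rectangular dining table. The top is 1573×831×44 mm with its upper surface at z = 730 mm. It stands on four 46×46 mm square legs, each inset 18 mm from the nearest pair of top edges, running from the floor to the underside of the top. Four apron rails, 46 mm thick and 75 mm tall, run between adjacent legs with their top edges flush with the underside of the top and their outer faces flush with the legs' outer faces.

B is a four-legged stool. The seat is a 289×283×30 mm slab whose top surface is at z = 386 mm; four square legs, each 36×36 mm in cross-section, run from the floor (z = 0) to the underside of the seat, each flush with a corner of the seat. Four stretchers, 36 mm wide and 25 mm tall, connect adjacent legs with their undersides at z = 164 mm, each running between the inner faces of the legs it joins and aligned with the legs' outer faces on the other axis.

Two stools sit around the table at the +y, −x sides.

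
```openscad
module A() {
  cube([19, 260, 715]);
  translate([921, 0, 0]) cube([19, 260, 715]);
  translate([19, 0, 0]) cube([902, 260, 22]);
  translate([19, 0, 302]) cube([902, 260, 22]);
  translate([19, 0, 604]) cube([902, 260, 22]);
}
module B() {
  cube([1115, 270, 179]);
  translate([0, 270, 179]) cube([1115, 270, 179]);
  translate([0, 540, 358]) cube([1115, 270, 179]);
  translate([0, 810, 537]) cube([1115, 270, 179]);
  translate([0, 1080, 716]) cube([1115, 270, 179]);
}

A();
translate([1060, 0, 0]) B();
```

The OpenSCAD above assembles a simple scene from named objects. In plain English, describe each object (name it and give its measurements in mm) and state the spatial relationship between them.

A is a bookshelf 940 mm wide overall, 260 mm deep and 715 mm tall. The two sides are 19 mm thick vertical panels. 3 horizontal shelves of 22 mm thickness span between the inner faces of the sides; the lowest shelf sits on the floor and shelves are stacked with a clear vertical gap of 280 mm between each pair.

B is a straight staircase of 5 solid steps. Each step is 1115 mm wide (x), 270 mm deep (y, the going) and 179 mm tall (the rise). The first step rests on the floor; each subsequent step sits one going further in +y and one rise higher in +z, directly behind and above the previous step with no overlap.

The staircase is on the floor beside the bookshelf on its +x side.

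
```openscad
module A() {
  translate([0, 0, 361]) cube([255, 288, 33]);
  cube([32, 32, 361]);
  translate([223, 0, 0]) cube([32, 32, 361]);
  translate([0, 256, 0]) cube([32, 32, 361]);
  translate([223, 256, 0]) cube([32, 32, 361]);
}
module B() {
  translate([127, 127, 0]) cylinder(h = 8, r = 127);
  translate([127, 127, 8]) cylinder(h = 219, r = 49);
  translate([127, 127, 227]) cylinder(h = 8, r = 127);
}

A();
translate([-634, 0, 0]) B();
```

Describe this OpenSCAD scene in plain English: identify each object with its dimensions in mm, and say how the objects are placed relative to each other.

A is a four-legged stool. The seat is 255×288 mm, 33 mm thick, top at z = 394 mm. It stands on four square legs, each 32×32 mm in cross-section, from z = 0 to the seat underside, each flush with a corner of the seat.

B is a spool: two coaxial disc flanges of radius 127 mm and thickness 8 mm, joined by a core cylinder of radius 49 mm and height 219 mm. The lower flange rests on z = 0 and the three cylinders share a vertical axis.

The spool is on the floor beside the stool on its −x side.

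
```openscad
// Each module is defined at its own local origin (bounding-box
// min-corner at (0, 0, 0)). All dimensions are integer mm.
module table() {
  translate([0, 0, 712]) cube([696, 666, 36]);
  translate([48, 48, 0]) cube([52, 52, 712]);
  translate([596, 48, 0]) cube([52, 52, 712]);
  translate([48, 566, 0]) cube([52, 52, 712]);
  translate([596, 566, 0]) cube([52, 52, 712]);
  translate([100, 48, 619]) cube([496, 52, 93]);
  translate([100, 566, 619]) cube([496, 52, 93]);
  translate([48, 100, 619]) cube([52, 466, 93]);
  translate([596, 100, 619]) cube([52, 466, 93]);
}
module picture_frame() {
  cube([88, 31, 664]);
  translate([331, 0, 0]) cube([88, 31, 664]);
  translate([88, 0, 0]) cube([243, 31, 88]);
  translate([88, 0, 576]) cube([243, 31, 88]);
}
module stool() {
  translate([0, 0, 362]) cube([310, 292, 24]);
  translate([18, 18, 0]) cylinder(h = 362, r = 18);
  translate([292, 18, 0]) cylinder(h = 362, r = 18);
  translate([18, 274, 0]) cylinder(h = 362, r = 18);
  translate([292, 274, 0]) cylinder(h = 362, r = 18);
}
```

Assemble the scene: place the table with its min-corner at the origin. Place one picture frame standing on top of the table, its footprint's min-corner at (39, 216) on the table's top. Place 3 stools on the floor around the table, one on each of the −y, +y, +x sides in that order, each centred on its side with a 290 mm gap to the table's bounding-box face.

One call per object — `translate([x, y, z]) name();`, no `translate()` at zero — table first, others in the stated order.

table();
translate([39, 216, 748]) picture_frame();
translate([193, -582, 0]) stool();
translate([193, 956, 0]) stool();
translate([986, 187, 0]) stool();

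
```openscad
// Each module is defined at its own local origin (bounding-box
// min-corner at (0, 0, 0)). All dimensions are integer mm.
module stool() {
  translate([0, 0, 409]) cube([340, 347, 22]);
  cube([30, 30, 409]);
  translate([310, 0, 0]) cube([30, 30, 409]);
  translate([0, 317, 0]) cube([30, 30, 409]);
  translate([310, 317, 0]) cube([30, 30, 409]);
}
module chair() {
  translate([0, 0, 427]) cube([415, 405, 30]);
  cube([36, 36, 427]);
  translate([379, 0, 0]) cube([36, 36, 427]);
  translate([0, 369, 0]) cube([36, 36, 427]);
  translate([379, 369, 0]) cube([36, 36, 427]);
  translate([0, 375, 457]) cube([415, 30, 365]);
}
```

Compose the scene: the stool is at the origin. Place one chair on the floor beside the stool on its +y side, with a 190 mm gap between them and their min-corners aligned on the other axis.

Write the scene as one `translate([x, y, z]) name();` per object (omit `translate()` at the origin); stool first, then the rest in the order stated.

stool();
translate([0, 537, 0]) chair();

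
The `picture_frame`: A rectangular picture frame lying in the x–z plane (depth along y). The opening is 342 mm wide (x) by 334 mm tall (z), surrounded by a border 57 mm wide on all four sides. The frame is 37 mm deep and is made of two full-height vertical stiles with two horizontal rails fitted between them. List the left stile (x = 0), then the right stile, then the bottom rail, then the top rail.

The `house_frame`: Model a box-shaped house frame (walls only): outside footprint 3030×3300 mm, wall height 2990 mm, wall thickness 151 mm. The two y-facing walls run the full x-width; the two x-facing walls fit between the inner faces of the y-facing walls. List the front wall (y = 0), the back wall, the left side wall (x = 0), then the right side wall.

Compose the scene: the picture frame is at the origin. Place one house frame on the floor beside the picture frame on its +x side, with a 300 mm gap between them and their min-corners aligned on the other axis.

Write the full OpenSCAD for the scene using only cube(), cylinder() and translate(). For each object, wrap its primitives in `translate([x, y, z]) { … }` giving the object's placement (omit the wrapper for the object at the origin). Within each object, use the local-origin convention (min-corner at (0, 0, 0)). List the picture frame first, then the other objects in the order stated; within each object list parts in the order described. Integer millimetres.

cube([57, 37, 448]);
translate([399, 0, 0]) cube([57, 37, 448]);
translate([57, 0, 0]) cube([342, 37, 57]);
translate([57, 0, 391]) cube([342, 37, 57]);
translate([756, 0, 0]) {
  cube([3030, 151, 2990]);
  translate([0, 3149, 0]) cube([3030, 151, 2990]);
  translate([0, 151, 0]) cube([151, 2998, 2990]);
  translate([2879, 151, 0]) cube([151, 2998, 2990]);
}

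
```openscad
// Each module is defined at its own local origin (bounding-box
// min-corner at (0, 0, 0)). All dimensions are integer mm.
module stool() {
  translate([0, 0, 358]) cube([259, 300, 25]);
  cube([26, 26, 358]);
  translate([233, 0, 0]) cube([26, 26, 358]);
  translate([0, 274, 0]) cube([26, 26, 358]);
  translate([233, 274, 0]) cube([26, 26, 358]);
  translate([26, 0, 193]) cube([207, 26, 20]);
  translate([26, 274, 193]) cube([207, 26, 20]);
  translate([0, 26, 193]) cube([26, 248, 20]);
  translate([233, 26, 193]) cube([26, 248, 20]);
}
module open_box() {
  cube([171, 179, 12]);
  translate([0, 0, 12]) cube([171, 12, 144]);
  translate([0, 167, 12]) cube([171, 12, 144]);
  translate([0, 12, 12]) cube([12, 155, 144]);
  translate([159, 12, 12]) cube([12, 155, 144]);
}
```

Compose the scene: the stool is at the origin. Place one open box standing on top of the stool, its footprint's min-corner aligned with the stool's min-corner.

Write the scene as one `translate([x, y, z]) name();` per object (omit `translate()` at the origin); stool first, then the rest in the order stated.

stool();
translate([0, 0, 383]) open_box();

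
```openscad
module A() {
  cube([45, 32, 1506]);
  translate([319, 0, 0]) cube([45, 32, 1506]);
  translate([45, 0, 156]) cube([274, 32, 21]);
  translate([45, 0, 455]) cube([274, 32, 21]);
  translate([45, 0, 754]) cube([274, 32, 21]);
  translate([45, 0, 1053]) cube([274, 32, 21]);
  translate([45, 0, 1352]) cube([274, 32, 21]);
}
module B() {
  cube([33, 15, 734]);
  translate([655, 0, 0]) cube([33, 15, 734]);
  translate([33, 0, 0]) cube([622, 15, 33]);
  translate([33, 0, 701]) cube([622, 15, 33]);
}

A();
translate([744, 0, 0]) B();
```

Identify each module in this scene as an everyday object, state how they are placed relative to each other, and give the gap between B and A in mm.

A is a ladder. B is a picture frame. The picture frame is on the floor beside the ladder on its +x side. The gap between the picture frame and the ladder is 380 mm.

The picture frame's nearest face is 380 mm from the ladder's +x face.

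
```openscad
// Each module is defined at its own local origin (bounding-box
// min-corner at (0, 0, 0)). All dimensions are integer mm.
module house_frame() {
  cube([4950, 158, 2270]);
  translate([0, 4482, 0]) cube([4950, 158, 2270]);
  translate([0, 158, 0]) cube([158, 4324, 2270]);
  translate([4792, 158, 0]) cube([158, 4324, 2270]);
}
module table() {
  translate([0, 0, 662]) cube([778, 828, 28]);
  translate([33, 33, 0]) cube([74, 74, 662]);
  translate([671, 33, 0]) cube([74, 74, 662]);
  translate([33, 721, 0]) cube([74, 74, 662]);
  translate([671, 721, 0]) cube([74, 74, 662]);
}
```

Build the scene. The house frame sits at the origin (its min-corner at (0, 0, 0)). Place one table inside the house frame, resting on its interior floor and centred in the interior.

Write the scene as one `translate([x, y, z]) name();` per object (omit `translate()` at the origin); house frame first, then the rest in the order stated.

house_frame();
translate([2086, 1906, 0]) table();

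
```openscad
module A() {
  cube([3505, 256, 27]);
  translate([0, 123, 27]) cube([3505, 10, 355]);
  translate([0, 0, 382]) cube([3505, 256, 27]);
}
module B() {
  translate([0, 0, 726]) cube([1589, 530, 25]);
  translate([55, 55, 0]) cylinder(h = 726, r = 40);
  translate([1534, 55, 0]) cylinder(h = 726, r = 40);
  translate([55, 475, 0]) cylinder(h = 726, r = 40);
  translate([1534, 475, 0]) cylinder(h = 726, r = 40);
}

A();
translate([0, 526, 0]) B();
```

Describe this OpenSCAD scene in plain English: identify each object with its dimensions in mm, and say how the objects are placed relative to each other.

A is an I-beam lying along x, 3505 mm long. Overall section height 409 mm. Two flanges 256 mm wide (y) and 27 mm thick, one on the floor and one at the top; a web 10 mm thick runs between them, centred on the flange width.

B is a table with a 1589×530 mm rectangular top, 25 mm thick, top surface at z = 751 mm, supported by four round legs of 80 mm diameter, each leg's bounding box inset 15 mm from the nearest pair of top edges, running from the floor.

The table is on the floor beside the I-beam on its +y side.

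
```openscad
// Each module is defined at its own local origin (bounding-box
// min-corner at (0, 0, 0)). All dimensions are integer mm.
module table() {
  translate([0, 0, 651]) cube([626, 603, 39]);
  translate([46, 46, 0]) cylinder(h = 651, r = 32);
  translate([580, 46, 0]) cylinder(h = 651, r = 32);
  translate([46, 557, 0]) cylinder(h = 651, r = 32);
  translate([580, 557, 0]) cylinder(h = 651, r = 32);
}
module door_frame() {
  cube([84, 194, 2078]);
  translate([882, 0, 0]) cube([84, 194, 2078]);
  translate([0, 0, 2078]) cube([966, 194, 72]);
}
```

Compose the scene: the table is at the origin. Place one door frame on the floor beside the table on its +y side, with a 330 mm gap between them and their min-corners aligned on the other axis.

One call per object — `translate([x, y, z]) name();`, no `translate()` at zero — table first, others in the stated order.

table();
translate([0, 933, 0]) door_frame();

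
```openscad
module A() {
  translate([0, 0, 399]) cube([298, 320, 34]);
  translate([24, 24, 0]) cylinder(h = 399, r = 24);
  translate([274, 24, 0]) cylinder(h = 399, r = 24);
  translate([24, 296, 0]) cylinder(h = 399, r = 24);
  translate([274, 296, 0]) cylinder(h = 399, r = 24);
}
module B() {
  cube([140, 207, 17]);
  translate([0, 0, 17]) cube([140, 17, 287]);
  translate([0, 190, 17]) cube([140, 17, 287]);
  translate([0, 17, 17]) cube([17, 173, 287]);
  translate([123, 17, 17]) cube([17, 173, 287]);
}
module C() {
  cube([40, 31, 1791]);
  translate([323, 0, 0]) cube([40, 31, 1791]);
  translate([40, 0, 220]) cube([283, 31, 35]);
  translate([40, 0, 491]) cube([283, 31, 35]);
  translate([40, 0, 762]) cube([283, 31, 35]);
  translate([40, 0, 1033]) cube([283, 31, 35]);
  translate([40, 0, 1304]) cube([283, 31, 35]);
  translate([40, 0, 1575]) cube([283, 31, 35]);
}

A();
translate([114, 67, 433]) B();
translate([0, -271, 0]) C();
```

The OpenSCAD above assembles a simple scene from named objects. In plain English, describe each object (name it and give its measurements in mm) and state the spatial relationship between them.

A is a simple wooden stool: a rectangular seat 298 mm (x) by 320 mm (y), 34 mm thick, top face at z = 433 mm, on four round legs, each 48 mm in diameter. The legs rest on z = 0, each leg's axis is inset half a diameter from the nearest pair of seat edges (so the leg's bounding box is flush with the corner).

B is an open storage box with external size 140×207×304 mm and wall thickness 17 mm (the base is also 17 mm thick). The base covers the whole footprint; the four walls stand on the base, with the y-facing walls full-width and the x-facing walls fitting between their inner faces.

C is a wooden ladder with two side rails of 40×31 mm section and 1791 mm height, set 363 mm apart overall. Between them run 6 rectangular rungs (31 mm deep, 35 mm thick), front faces flush with the rails' −y face. The bottom of the first rung is 220 mm above the floor and each subsequent rung is 271 mm higher than the one below.

The open box is on top of the stool. The ladder is on the floor beside the stool on its −y side.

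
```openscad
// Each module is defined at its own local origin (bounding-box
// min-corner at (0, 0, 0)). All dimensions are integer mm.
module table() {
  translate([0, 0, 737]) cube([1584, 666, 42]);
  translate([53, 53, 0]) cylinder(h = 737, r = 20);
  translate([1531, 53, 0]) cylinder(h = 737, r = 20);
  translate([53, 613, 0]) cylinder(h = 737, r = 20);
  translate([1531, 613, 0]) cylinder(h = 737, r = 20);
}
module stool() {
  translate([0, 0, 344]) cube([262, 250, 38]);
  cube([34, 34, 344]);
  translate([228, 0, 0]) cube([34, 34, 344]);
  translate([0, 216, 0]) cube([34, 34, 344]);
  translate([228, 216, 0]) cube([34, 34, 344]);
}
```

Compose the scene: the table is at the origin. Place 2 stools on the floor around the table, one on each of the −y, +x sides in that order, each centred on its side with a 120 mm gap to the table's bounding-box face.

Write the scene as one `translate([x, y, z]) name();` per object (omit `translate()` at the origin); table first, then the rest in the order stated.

table();
translate([661, -370, 0]) stool();
translate([1704, 208, 0]) stool();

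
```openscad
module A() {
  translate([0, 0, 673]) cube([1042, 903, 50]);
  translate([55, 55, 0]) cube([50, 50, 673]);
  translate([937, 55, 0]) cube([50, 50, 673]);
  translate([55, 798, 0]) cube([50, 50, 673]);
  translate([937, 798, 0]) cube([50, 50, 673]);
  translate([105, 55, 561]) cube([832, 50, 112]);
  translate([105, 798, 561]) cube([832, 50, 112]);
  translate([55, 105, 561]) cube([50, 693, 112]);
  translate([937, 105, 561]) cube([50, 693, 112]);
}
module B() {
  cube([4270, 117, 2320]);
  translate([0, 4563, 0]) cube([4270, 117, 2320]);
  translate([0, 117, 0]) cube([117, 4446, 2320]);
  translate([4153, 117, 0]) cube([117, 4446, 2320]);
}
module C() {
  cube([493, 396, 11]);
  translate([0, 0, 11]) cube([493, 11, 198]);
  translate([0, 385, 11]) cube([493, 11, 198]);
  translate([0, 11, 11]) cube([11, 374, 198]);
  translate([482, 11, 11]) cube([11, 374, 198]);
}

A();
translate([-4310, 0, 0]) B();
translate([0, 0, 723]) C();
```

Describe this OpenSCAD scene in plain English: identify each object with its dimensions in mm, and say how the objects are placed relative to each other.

A is a rectangular dining table. The top is 1042×903×50 mm with its upper surface at z = 723 mm. It stands on four 50×50 mm square legs, each inset 55 mm from the nearest pair of top edges, running from the floor to the underside of the top. Four apron rails, 50 mm thick and 112 mm tall, run between adjacent legs with their top edges flush with the underside of the top and their outer faces flush with the legs' outer faces.

B is the wall frame of a small rectangular building: four walls, each 2320 mm tall and 117 mm thick, enclosing a footprint 4270 mm (x) by 4680 mm (y) outside-to-outside, with no floor or roof. The front and back walls (the −y and +y sides) span the full width; the two side walls fit between them.

C is an open storage box with external size 493×396×209 mm and wall thickness 11 mm (the base is also 11 mm thick). The base covers the whole footprint; the four walls stand on the base, with the y-facing walls full-width and the x-facing walls fitting between their inner faces.

The house frame is on the floor beside the table on its −x side. The open box is on top of the table.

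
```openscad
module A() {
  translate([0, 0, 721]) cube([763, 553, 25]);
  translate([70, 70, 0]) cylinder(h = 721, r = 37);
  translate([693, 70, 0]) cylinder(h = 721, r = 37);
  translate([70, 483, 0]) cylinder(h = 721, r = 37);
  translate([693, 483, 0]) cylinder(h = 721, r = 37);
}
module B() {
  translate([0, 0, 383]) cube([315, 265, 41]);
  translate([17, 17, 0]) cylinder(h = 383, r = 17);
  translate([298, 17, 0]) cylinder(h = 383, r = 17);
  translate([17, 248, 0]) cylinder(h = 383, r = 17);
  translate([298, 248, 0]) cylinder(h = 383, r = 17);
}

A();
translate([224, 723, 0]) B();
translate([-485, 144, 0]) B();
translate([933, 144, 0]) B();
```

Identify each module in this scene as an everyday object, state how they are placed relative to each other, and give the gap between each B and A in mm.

Each stool's nearest face is 170 mm from the table's bounding box.

A is a table. B is a stool. Three stools sit around the table at the +y, −x, +x sides. The gap between each stool and the table is 170 mm.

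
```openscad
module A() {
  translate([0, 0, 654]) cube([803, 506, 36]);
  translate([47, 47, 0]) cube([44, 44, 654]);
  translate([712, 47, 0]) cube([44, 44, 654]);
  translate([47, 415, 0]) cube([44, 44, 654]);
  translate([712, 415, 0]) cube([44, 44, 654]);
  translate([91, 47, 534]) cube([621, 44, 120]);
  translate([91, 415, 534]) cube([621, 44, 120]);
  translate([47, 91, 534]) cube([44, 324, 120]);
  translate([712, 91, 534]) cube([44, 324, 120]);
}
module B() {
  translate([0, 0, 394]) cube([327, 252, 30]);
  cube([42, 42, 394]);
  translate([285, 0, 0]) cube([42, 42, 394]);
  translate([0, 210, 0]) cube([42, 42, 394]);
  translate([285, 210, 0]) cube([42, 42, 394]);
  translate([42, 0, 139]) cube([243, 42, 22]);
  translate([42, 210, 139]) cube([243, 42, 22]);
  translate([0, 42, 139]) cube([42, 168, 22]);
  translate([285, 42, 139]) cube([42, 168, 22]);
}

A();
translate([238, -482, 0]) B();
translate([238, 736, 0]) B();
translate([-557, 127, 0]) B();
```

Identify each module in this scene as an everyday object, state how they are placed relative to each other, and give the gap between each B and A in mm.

Each stool's nearest face is 230 mm from the table's bounding box.

A is a table. B is a stool. Three stools sit around the table at the −y, +y, −x sides. The gap between each stool and the table is 230 mm.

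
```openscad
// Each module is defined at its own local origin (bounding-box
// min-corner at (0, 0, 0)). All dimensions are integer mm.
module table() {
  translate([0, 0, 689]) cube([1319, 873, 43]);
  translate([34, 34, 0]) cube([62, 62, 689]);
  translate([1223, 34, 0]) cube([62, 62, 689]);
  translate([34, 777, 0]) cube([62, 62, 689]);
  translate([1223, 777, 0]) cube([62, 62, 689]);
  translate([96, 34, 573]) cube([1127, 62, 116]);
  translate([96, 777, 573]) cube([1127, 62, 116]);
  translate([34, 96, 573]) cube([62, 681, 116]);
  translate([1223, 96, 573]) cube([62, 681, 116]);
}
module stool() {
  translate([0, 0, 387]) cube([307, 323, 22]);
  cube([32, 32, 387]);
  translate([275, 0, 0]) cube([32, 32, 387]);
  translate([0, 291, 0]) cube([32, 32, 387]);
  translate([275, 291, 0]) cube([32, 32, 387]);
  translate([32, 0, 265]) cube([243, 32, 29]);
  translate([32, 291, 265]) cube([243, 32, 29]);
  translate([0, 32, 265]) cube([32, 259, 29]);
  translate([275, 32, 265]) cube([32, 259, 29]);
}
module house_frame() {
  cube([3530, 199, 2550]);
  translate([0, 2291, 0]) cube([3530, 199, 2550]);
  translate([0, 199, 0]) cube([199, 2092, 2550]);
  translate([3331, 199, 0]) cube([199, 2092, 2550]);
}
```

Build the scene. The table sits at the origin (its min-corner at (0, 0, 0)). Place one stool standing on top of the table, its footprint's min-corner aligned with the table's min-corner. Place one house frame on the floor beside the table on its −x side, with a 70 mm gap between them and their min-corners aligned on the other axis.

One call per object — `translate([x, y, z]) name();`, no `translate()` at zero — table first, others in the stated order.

table();
translate([0, 0, 732]) stool();
translate([-3600, 0, 0]) house_frame();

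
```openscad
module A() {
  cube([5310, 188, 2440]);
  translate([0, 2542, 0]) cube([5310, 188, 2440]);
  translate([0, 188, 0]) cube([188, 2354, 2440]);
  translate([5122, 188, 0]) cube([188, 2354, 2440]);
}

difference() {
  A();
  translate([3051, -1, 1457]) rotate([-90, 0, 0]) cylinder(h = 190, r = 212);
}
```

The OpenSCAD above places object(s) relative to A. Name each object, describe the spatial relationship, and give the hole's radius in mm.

A is a house frame. The house frame has a circular hole through its front wall. The hole's radius is 212 mm.

The subtracted cylinder has r = 212 mm.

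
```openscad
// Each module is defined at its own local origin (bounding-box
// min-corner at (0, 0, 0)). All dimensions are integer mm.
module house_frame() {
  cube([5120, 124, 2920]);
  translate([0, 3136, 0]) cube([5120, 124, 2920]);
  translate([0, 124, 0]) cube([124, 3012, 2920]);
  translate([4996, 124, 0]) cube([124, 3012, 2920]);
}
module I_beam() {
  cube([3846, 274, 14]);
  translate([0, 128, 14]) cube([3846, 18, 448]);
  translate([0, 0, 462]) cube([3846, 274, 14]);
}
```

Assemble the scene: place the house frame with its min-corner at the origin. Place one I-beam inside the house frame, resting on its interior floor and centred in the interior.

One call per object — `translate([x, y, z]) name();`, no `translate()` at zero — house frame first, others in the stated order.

house_frame();
translate([637, 1493, 0]) I_beam();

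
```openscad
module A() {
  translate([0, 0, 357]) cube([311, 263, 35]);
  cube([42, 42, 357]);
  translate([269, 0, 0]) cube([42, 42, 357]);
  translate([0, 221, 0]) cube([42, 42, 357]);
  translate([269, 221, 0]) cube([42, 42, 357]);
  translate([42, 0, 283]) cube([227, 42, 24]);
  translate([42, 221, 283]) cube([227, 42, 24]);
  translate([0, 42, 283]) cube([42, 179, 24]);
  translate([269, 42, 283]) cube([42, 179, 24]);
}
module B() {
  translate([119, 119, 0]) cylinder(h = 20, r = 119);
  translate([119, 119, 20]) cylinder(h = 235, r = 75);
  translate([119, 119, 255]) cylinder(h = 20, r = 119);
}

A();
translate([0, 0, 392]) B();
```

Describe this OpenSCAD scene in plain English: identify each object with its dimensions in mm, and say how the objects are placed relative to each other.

A is a four-legged stool. The seat is 311×263 mm, 35 mm thick, top at z = 392 mm. It stands on four square legs, each 42×42 mm in cross-section, from z = 0 to the seat underside, each flush with a corner of the seat. Four stretchers, 42 mm wide and 24 mm tall, connect adjacent legs with their undersides at z = 283 mm, each running between the inner faces of the legs it joins and aligned with the legs' outer faces on the other axis.

B is a spool: two coaxial disc flanges of radius 119 mm and thickness 20 mm, joined by a core cylinder of radius 75 mm and height 235 mm. The lower flange rests on z = 0 and the three cylinders share a vertical axis.

The spool is on top of the stool.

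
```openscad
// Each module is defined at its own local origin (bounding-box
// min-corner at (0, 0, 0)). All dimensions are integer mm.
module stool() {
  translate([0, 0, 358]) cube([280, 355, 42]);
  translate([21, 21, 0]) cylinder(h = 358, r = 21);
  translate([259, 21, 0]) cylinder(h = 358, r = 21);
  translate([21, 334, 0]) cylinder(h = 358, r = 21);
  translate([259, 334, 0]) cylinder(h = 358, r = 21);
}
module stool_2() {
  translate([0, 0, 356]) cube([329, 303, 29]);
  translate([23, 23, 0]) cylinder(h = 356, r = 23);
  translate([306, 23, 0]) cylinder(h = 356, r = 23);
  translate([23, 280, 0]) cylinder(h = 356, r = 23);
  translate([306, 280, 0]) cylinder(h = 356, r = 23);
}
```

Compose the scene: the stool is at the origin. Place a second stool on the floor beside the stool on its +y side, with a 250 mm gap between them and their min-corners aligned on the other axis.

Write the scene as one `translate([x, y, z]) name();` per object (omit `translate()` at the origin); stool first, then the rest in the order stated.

stool();
translate([0, 605, 0]) stool_2();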